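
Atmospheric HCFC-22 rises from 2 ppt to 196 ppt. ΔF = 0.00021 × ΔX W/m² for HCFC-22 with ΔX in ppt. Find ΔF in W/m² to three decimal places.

ΔF = 0.041 W/m²

HCFC-22: ΔF = 0.00021 × (196 − 2) = 0.00021 × 194 = 0.0407 W/m².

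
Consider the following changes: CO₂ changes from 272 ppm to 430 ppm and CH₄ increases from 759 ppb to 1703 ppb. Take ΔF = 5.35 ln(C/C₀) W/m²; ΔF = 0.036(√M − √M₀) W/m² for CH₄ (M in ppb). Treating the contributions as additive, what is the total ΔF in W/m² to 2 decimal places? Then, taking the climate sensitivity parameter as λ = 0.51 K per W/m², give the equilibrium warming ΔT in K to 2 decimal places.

ΔF = 2.94 W/m²; ΔT = 1.50 K

CO₂: 5.35 × ln(430/272) = 5.35 × ln(1.58088) = 5.35 × 0.45798 = 2.4502 W/m².
CH₄: 0.036 × (√1703 − √759) = 0.036 × (41.2674 − 27.5500) = 0.036 × 13.7174 = 0.4938 W/m².
Total ΔF = 2.4502 + 0.4938 = 2.9440 W/m².
ΔT = λ ΔF = 0.51 × 2.94 = 1.4994 K.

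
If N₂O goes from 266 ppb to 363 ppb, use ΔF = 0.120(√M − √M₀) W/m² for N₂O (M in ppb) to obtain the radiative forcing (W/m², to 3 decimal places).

ΔF = 0.329 W/m²

N₂O: 0.120 × (√363 − √266) = 0.120 × (19.0526 − 16.3095) = 0.120 × 2.7431 = 0.3292 W/m².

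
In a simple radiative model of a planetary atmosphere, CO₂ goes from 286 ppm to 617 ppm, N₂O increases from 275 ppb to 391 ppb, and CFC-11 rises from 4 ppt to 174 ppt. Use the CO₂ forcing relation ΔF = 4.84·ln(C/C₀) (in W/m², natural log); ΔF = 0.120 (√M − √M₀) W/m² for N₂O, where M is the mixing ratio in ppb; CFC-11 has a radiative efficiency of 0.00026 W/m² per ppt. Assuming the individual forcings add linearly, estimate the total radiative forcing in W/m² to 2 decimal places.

ΔF = 4.15 W/m²

CO₂: 4.84 × ln(617/286) = 4.84 × ln(2.15734) = 4.84 × 0.76888 = 3.7214 W/m².
N₂O: 0.120 × (√391 − √275) = 0.120 × (19.7737 − 16.5831) = 0.120 × 3.1906 = 0.3829 W/m².
CFC-11: ΔF = 0.00026 × (174 − 4) = 0.00026 × 170 = 0.0442 W/m².
Total ΔF = 3.7214 + 0.3829 + 0.0442 = 4.1485 W/m².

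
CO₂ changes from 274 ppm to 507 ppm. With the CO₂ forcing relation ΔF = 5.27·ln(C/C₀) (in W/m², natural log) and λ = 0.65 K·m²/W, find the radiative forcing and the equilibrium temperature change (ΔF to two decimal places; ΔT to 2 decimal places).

ΔF = 3.24 W/m²; ΔT = 2.11 K

CO₂: 5.27 × ln(507/274) = 5.27 × ln(1.85036) = 5.27 × 0.61538 = 3.2431 W/m².
ΔT = λ ΔF = 0.65 × 3.24 = 2.1060 K.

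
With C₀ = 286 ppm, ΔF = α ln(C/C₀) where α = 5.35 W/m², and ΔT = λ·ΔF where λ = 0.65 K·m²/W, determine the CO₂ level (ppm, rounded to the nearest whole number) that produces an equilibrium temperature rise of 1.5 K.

C ≈ 440 ppm

Required forcing: ΔF = ΔT/λ = 1.5/0.65 = 2.3077 W/m².
Then ln(C/286) = ΔF/5.35 = 2.3077/5.35 = 0.43135.
So C = 286 × e^0.43135 = 286 × 1.53933 = 440.25 ppm.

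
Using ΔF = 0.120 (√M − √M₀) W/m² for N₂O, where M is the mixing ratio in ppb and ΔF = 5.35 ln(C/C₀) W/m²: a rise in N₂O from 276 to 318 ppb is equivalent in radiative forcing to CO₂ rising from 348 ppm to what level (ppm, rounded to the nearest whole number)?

C ≈ 358 ppm

N₂O forcing: 0.120 × (√318 − √276) = 0.120 × (17.8326 − 16.6132) = 0.120 × 1.2194 = 0.14633 W/m².
Set 5.35 ln(C/348) = 0.14633: ln(C/348) = 0.14633/5.35 = 0.02735, so C = 348 × e^0.02735 = 348 × 1.02773 = 357.65 ppm.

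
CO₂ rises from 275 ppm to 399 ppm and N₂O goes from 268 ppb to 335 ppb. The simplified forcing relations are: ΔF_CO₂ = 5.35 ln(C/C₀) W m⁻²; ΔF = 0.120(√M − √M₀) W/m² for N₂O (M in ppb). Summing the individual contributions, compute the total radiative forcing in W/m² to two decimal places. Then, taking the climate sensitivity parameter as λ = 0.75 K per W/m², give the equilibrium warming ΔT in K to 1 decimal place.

ΔF = 2.22 W/m²; ΔT = 1.7 K

CO₂: 5.35 × ln(399/275) = 5.35 × ln(1.45091) = 5.35 × 0.37219 = 1.9912 W/m².
N₂O: 0.120 × (√335 − √268) = 0.120 × (18.3030 − 16.3707) = 0.120 × 1.9323 = 0.2319 W/m².
Total ΔF = 1.9912 + 0.2319 = 2.2231 W/m².
ΔT = λ ΔF = 0.75 × 2.22 = 1.6650 K.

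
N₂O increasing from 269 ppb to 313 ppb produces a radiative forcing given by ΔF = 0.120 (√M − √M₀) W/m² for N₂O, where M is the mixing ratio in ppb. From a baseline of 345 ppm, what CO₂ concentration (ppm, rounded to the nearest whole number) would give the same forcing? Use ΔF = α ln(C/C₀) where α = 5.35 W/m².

C ≈ 355 ppm

N₂O forcing: 0.120 × (√313 − √269) = 0.120 × (17.6918 − 16.4012) = 0.120 × 1.2906 = 0.15487 W/m².
Set 5.35 ln(C/345) = 0.15487: ln(C/345) = 0.15487/5.35 = 0.02895, so C = 345 × e^0.02895 = 345 × 1.02937 = 355.13 ppm.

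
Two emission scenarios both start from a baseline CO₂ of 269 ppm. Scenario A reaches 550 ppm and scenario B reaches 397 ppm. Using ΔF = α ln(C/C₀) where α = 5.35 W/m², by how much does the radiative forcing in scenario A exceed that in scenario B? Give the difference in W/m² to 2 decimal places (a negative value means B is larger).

ΔF_A − ΔF_B = 1.74 W/m²

ΔF_A = 5.35 ln(550/269) = 5.35 × 0.71521 = 3.8264 W/m².
ΔF_B = 5.35 ln(397/269) = 5.35 × 0.38922 = 2.0823 W/m².
Difference: 3.8264 − 2.0823 = 1.7441 W/m².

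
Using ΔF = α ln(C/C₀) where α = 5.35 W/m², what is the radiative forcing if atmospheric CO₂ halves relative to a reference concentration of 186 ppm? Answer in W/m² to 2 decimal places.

ΔF = -3.71 W/m²

ΔF = 5.35 × ln(0.5) = 5.35 × -0.69315 = -3.7084 W/m².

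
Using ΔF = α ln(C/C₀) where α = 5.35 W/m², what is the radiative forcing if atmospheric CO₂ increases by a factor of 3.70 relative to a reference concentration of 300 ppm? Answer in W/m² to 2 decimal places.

ΔF = 7.00 W/m²

ΔF = 5.35 × ln(3.70) = 5.35 × 1.30833 = 6.9996 W/m².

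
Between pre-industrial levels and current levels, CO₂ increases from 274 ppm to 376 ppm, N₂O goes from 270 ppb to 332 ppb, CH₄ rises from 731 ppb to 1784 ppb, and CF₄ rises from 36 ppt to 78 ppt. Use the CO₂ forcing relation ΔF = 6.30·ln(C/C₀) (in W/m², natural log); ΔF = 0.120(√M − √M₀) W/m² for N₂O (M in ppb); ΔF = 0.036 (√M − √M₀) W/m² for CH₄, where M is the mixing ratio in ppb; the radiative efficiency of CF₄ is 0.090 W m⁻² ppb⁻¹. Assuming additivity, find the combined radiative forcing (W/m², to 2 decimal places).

ΔF = 2.76 W/m²

CO₂: 6.30 × ln(376/274) = 6.30 × ln(1.37226) = 6.30 × 0.31646 = 1.9937 W/m².
N₂O: 0.120 × (√332 − √270) = 0.120 × (18.2209 − 16.4317) = 0.120 × 1.7892 = 0.2147 W/m².
CH₄: 0.036 × (√1784 − √731) = 0.036 × (42.2374 − 27.0370) = 0.036 × 15.2004 = 0.5472 W/m².
CF₄: Δ = 78 − 36 = 42 ppt = 0.042 ppb; ΔF = 0.090 × 0.042 = 0.0038 W/m².
Total ΔF = 1.9937 + 0.2147 + 0.5472 + 0.0038 = 2.7594 W/m².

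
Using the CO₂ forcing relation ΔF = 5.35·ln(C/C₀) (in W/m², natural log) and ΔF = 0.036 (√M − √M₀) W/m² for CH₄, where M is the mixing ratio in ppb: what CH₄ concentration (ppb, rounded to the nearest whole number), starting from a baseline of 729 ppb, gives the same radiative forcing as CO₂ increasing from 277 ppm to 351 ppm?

CO₂ forcing: 5.35 × ln(351/277) = 5.35 × 0.236769 = 1.26671 W/m².
Set 0.036(√M − √729) = 1.26671: √M = 1.26671/0.036 + √729 = 35.1864 + 27.0000 = 62.1864.
M = (62.1864)² = 3867.15 ppb.

M ≈ 3867 ppb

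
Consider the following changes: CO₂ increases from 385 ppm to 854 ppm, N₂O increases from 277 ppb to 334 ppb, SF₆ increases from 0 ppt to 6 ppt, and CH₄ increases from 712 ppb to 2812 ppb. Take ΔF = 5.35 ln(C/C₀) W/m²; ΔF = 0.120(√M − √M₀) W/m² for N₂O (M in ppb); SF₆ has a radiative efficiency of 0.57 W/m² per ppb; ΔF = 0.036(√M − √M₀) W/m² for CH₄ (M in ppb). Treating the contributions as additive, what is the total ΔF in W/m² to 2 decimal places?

ΔF = 5.41 W/m²

CO₂: 5.35 × ln(854/385) = 5.35 × ln(2.21818) = 5.35 × 0.79669 = 4.2623 W/m².
N₂O: 0.120 × (√334 − √277) = 0.120 × (18.2757 − 16.6433) = 0.120 × 1.6324 = 0.1959 W/m².
SF₆: Δ = 6 − 0 = 6 ppt = 0.006 ppb; ΔF = 0.57 × 0.006 = 0.0034 W/m².
CH₄: 0.036 × (√2812 − √712) = 0.036 × (53.0283 − 26.6833) = 0.036 × 26.3450 = 0.9484 W/m².
Total ΔF = 4.2623 + 0.1959 + 0.0034 + 0.9484 = 5.4100 W/m².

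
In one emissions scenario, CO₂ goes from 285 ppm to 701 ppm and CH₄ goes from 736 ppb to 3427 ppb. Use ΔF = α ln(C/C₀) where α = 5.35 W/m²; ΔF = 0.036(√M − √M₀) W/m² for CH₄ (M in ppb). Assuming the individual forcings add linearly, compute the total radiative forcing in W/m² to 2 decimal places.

ΔF = 5.95 W/m²

CO₂: 5.35 × ln(701/285) = 5.35 × ln(2.45965) = 5.35 × 0.90002 = 4.8151 W/m².
CH₄: 0.036 × (√3427 − √736) = 0.036 × (58.5406 − 27.1293) = 0.036 × 31.4113 = 1.1308 W/m².
Total ΔF = 4.8151 + 1.1308 = 5.9459 W/m².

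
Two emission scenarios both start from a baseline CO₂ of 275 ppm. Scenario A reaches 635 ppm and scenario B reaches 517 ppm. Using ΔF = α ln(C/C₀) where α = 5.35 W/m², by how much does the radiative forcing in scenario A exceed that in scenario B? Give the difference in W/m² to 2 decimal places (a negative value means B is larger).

ΔF_A − ΔF_B = 1.10 W/m²

ΔF_A = 5.35 ln(635/275) = 5.35 × 0.83685 = 4.4771 W/m².
ΔF_B = 5.35 ln(517/275) = 5.35 × 0.63127 = 3.3773 W/m².
Difference: 4.4771 − 3.3773 = 1.0998 W/m².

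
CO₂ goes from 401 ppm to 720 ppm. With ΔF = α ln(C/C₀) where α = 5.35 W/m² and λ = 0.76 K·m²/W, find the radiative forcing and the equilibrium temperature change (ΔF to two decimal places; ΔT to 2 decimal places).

ΔF = 3.13 W/m²; ΔT = 2.38 K

CO₂: 5.35 × ln(720/401) = 5.35 × ln(1.79551) = 5.35 × 0.58529 = 3.1313 W/m².
ΔT = λ ΔF = 0.76 × 3.13 = 2.3788 K.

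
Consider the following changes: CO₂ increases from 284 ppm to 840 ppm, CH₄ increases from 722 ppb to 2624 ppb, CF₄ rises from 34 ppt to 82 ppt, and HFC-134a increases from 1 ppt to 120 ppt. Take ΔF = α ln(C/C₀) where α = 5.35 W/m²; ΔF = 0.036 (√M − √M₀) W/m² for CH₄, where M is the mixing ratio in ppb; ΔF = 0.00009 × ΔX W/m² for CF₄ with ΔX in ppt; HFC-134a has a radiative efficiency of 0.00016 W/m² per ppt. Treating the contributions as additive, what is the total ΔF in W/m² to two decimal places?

ΔF = 6.70 W/m²

CO₂: 5.35 × ln(840/284) = 5.35 × ln(2.95775) = 5.35 × 1.08443 = 5.8017 W/m².
CH₄: 0.036 × (√2624 − √722) = 0.036 × (51.2250 − 26.8701) = 0.036 × 24.3549 = 0.8768 W/m².
CF₄: ΔF = 0.00009 × (82 − 34) = 0.00009 × 48 = 0.0043 W/m².
HFC-134a: ΔF = 0.00016 × (120 − 1) = 0.00016 × 119 = 0.0190 W/m².
Total ΔF = 5.8017 + 0.8768 + 0.0043 + 0.0190 = 6.7018 W/m².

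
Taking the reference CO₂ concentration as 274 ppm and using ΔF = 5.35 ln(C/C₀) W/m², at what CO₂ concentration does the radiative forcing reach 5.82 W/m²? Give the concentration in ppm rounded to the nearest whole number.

Set 5.35 ln(C/274) = 5.82, so ln(C/274) = 5.82/5.35 = 1.08785.
Then C/274 = e^1.08785 = 2.96789, giving C = 274 × 2.96789 = 813.20 ppm.

C ≈ 813 ppm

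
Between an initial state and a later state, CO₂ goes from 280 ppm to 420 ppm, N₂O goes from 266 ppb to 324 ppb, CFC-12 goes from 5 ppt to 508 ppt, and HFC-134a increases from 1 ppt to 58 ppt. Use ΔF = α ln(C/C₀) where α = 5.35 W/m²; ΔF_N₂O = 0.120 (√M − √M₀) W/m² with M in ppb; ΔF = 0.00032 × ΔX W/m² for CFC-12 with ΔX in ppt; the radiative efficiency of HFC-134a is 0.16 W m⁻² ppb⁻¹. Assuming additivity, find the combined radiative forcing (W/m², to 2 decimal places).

CO₂: 5.35 × ln(420/280) = 5.35 × ln(1.50000) = 5.35 × 0.40547 = 2.1693 W/m².
N₂O: 0.120 × (√324 − √266) = 0.120 × (18.0000 − 16.3095) = 0.120 × 1.6905 = 0.2029 W/m².
CFC-12: ΔF = 0.00032 × (508 − 5) = 0.00032 × 503 = 0.1610 W/m².
HFC-134a: Δ = 58 − 1 = 57 ppt = 0.057 ppb; ΔF = 0.16 × 0.057 = 0.0091 W/m².
Total ΔF = 2.1693 + 0.2029 + 0.1610 + 0.0091 = 2.5423 W/m².

ΔF = 2.54 W/m²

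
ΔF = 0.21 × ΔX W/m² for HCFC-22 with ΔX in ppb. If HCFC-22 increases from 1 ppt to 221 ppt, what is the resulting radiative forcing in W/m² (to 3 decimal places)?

HCFC-22: Δ = 221 − 1 = 220 ppt = 0.220 ppb; ΔF = 0.21 × 0.220 = 0.0462 W/m².

ΔF = 0.046 W/m²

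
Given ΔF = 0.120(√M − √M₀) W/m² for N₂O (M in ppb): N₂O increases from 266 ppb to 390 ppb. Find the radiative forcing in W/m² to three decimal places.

N₂O: 0.120 × (√390 − √266) = 0.120 × (19.7484 − 16.3095) = 0.120 × 3.4389 = 0.4127 W/m².

ΔF = 0.413 W/m²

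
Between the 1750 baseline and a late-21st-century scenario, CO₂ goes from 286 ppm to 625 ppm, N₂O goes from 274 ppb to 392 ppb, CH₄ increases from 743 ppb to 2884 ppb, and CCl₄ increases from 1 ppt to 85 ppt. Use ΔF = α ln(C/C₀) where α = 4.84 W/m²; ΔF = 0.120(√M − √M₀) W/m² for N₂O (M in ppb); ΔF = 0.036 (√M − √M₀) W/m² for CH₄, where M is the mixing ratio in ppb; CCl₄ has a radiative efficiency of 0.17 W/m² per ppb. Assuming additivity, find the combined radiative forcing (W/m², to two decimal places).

ΔF = 5.14 W/m²

CO₂: 4.84 × ln(625/286) = 4.84 × ln(2.18531) = 4.84 × 0.78176 = 3.7837 W/m².
N₂O: 0.120 × (√392 − √274) = 0.120 × (19.7990 − 16.5529) = 0.120 × 3.2461 = 0.3895 W/m².
CH₄: 0.036 × (√2884 − √743) = 0.036 × (53.7029 − 27.2580) = 0.036 × 26.4449 = 0.9520 W/m².
CCl₄: Δ = 85 − 1 = 84 ppt = 0.084 ppb; ΔF = 0.17 × 0.084 = 0.0143 W/m².
Total ΔF = 3.7837 + 0.3895 + 0.9520 + 0.0143 = 5.1395 W/m².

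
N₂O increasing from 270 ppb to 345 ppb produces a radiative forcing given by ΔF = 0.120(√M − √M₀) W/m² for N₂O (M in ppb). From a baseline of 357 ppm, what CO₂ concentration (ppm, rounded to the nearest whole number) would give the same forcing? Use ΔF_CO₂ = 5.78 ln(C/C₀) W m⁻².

C ≈ 373 ppm

N₂O forcing: 0.120 × (√345 − √270) = 0.120 × (18.5742 − 16.4317) = 0.120 × 2.1425 = 0.25710 W/m².
Set 5.78 ln(C/357) = 0.25710: ln(C/357) = 0.25710/5.78 = 0.04448, so C = 357 × e^0.04448 = 357 × 1.04548 = 373.24 ppm.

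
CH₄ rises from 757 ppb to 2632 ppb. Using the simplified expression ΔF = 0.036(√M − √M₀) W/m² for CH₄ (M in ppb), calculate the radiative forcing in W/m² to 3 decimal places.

ΔF = 0.856 W/m²

CH₄: 0.036 × (√2632 − √757) = 0.036 × (51.3030 − 27.5136) = 0.036 × 23.7894 = 0.8564 W/m².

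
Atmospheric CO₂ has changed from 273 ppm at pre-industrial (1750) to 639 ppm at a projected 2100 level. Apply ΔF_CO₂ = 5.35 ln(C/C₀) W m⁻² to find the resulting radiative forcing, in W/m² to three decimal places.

CO₂ absorption bands are partially saturated, so forcing scales with the logarithm of the concentration ratio.
CO₂: 5.35 × ln(639/273) = 5.35 × ln(2.34066) = 5.35 × 0.85043 = 4.5498 W/m².

ΔF = 4.550 W/m²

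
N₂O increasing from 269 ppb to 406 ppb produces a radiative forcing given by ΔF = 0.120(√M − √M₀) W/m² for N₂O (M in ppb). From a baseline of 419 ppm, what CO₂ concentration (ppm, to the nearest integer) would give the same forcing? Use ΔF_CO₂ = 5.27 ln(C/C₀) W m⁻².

C ≈ 456 ppm

N₂O forcing: 0.120 × (√406 − √269) = 0.120 × (20.1494 − 16.4012) = 0.120 × 3.7482 = 0.44978 W/m².
Set 5.27 ln(C/419) = 0.44978: ln(C/419) = 0.44978/5.27 = 0.08535, so C = 419 × e^0.08535 = 419 × 1.08910 = 456.33 ppm.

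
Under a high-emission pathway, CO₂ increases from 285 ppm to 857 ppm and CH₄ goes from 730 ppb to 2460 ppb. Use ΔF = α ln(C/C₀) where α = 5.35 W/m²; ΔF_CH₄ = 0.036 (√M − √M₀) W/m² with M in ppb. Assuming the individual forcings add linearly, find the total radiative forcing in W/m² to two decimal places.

ΔF = 6.70 W/m²

CO₂: 5.35 × ln(857/285) = 5.35 × ln(3.00702) = 5.35 × 1.10095 = 5.8901 W/m².
CH₄: 0.036 × (√2460 − √730) = 0.036 × (49.5984 − 27.0185) = 0.036 × 22.5799 = 0.8129 W/m².
Total ΔF = 5.8901 + 0.8129 = 6.7030 W/m².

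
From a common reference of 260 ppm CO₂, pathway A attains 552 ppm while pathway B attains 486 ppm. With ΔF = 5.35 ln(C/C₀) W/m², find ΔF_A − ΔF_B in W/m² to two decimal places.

ΔF_A − ΔF_B = 0.68 W/m²

ΔF_A = 5.35 ln(552/260) = 5.35 × 0.75287 = 4.0279 W/m².
ΔF_B = 5.35 ln(486/260) = 5.35 × 0.62553 = 3.3466 W/m².
Difference: 4.0279 − 3.3466 = 0.6813 W/m².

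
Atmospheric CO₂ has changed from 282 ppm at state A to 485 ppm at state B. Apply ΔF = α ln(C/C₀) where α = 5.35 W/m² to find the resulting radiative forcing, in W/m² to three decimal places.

CO₂: 5.35 × ln(485/282) = 5.35 × ln(1.71986) = 5.35 × 0.54224 = 2.9010 W/m².

ΔF = 2.901 W/m²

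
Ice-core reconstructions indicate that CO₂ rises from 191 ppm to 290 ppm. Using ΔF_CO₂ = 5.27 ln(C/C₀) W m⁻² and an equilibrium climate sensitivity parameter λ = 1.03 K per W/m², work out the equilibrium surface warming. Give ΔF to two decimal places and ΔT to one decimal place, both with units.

CO₂: 5.27 × ln(290/191) = 5.27 × ln(1.51832) = 5.27 × 0.41760 = 2.2008 W/m².
ΔT = λ ΔF = 1.03 × 2.20 = 2.2660 K.

ΔF = 2.20 W/m²; ΔT = 2.3 K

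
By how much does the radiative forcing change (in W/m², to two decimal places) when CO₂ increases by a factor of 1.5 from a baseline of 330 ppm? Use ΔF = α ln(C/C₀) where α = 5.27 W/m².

ΔF = 5.27 × ln(1.5) = 5.27 × 0.40547 = 2.1368 W/m².

ΔF = 2.14 W/m²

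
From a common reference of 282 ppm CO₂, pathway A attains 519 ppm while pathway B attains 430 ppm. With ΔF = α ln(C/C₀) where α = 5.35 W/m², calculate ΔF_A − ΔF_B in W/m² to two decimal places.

ΔF_A − ΔF_B = 1.01 W/m²

ΔF_A = 5.35 ln(519/282) = 5.35 × 0.61000 = 3.2635 W/m².
ΔF_B = 5.35 ln(430/282) = 5.35 × 0.42188 = 2.2571 W/m².
Difference: 3.2635 − 2.2571 = 1.0064 W/m².
(Equivalently, ΔF_A − ΔF_B = 5.35 ln(519/430) = 5.35 × 0.18812 = 1.0064 W/m².)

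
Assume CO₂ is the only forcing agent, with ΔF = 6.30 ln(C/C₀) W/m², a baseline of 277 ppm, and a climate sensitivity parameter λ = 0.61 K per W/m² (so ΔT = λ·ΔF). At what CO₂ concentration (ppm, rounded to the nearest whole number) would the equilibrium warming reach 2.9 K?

C ≈ 589 ppm

Required forcing: ΔF = ΔT/λ = 2.9/0.61 = 4.7541 W/m².
Then ln(C/277) = ΔF/6.30 = 4.7541/6.30 = 0.75462.
So C = 277 × e^0.75462 = 277 × 2.12680 = 589.12 ppm.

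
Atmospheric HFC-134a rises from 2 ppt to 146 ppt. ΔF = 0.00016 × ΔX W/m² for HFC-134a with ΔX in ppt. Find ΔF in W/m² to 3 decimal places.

ΔF = 0.023 W/m²

HFC-134a: ΔF = 0.00016 × (146 − 2) = 0.00016 × 144 = 0.0230 W/m².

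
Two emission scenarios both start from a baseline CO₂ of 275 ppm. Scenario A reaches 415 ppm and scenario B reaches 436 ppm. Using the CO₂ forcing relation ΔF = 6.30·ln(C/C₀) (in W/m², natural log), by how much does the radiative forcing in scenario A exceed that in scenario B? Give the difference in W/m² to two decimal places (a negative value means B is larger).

ΔF_A = 6.30 ln(415/275) = 6.30 × 0.41151 = 2.5925 W/m².
ΔF_B = 6.30 ln(436/275) = 6.30 × 0.46087 = 2.9035 W/m².
Difference: 2.5925 − 2.9035 = -0.3110 W/m².
(Equivalently, ΔF_A − ΔF_B = 6.30 ln(415/436) = 6.30 × -0.04936 = -0.3110 W/m².)

ΔF_A − ΔF_B = -0.31 W/m²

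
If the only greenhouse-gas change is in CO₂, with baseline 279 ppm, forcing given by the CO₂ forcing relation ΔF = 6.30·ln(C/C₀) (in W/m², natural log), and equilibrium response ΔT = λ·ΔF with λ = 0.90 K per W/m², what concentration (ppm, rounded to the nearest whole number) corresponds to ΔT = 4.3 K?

Required forcing: ΔF = ΔT/λ = 4.3/0.90 = 4.7778 W/m².
Then ln(C/279) = ΔF/6.30 = 4.7778/6.30 = 0.75838.
So C = 279 × e^0.75838 = 279 × 2.13482 = 595.61 ppm.

C ≈ 596 ppm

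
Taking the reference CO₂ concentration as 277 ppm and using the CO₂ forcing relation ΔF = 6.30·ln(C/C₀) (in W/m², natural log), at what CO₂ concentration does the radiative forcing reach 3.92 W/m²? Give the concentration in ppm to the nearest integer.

C ≈ 516 ppm

Set 6.30 ln(C/277) = 3.92, so ln(C/277) = 3.92/6.30 = 0.62222.
Then C/277 = e^0.62222 = 1.86306, giving C = 277 × 1.86306 = 516.07 ppm.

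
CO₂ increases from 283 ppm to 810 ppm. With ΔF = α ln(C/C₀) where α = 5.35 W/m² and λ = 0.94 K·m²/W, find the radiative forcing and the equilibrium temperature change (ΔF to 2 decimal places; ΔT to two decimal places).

CO₂: 5.35 × ln(810/283) = 5.35 × ln(2.86219) = 5.35 × 1.05159 = 5.6260 W/m².
ΔT = λ ΔF = 0.94 × 5.63 = 5.2922 K.

ΔF = 5.63 W/m²; ΔT = 5.29 K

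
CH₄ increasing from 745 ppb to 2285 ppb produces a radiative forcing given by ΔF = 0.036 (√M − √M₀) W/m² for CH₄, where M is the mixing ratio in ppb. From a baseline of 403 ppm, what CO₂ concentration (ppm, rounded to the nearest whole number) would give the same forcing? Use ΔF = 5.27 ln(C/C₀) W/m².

C ≈ 464 ppm

CH₄ forcing: 0.036 × (√2285 − √745) = 0.036 × (47.8017 − 27.2947) = 0.036 × 20.5070 = 0.73825 W/m².
Set 5.27 ln(C/403) = 0.73825: ln(C/403) = 0.73825/5.27 = 0.14009, so C = 403 × e^0.14009 = 403 × 1.15038 = 463.60 ppm.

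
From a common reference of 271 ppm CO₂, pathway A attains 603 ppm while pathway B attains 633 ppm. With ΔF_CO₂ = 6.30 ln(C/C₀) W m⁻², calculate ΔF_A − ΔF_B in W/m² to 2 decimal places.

ΔF_A − ΔF_B = -0.31 W/m²

ΔF_A = 6.30 ln(603/271) = 6.30 × 0.79980 = 5.0387 W/m².
ΔF_B = 6.30 ln(633/271) = 6.30 × 0.84835 = 5.3446 W/m².
Difference: 5.0387 − 5.3446 = -0.3059 W/m².
(Equivalently, ΔF_A − ΔF_B = 6.30 ln(603/633) = 6.30 × -0.04855 = -0.3059 W/m².)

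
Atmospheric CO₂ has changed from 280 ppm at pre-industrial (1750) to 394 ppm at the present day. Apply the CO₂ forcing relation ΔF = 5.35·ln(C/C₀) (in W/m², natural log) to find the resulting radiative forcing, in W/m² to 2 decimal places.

ΔF = 1.83 W/m²

CO₂: 5.35 × ln(394/280) = 5.35 × ln(1.40714) = 5.35 × 0.34156 = 1.8273 W/m².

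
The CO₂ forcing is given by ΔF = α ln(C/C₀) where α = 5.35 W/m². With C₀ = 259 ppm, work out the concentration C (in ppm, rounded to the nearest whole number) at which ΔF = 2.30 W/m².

C ≈ 398 ppm

Set 5.35 ln(C/259) = 2.30, so ln(C/259) = 2.30/5.35 = 0.42991.
Then C/259 = e^0.42991 = 1.53712, giving C = 259 × 1.53712 = 398.11 ppm.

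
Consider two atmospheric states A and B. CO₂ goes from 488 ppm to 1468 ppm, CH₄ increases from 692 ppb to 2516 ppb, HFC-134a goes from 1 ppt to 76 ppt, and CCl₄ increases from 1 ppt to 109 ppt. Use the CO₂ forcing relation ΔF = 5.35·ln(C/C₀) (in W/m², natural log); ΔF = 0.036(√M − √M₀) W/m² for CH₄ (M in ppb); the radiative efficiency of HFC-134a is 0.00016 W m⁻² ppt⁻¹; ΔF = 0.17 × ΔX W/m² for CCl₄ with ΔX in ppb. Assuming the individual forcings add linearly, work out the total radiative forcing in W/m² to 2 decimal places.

ΔF = 6.78 W/m²

CO₂: 5.35 × ln(1468/488) = 5.35 × ln(3.00820) = 5.35 × 1.10134 = 5.8922 W/m².
CH₄: 0.036 × (√2516 − √692) = 0.036 × (50.1597 − 26.3059) = 0.036 × 23.8538 = 0.8587 W/m².
HFC-134a: ΔF = 0.00016 × (76 − 1) = 0.00016 × 75 = 0.0120 W/m².
CCl₄: Δ = 109 − 1 = 108 ppt = 0.108 ppb; ΔF = 0.17 × 0.108 = 0.0184 W/m².
Total ΔF = 5.8922 + 0.8587 + 0.0120 + 0.0184 = 6.7813 W/m².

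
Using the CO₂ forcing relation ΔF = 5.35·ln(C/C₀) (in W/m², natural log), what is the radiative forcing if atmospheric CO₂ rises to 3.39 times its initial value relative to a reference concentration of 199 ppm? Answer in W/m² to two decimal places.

ΔF = 5.35 × ln(3.39) = 5.35 × 1.22083 = 6.5314 W/m².

ΔF = 6.53 W/m²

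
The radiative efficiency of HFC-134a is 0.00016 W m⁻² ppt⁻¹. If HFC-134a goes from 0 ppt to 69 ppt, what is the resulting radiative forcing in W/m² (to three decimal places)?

ΔF = 0.011 W/m²

HFC-134a: ΔF = 0.00016 × (69 − 0) = 0.00016 × 69 = 0.0110 W/m².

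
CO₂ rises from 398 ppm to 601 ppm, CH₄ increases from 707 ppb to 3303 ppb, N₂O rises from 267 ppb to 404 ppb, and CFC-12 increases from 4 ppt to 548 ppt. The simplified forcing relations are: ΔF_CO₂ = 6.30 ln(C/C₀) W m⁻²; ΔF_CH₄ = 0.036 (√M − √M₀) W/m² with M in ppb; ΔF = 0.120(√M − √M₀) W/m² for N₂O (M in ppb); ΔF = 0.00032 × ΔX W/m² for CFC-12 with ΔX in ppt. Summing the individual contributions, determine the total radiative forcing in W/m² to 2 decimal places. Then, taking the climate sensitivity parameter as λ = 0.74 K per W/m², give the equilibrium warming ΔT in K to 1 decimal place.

CO₂: 6.30 × ln(601/398) = 6.30 × ln(1.51005) = 6.30 × 0.41214 = 2.5965 W/m².
CH₄: 0.036 × (√3303 − √707) = 0.036 × (57.4717 − 26.5895) = 0.036 × 30.8822 = 1.1118 W/m².
N₂O: 0.120 × (√404 − √267) = 0.120 × (20.0998 − 16.3401) = 0.120 × 3.7597 = 0.4512 W/m².
CFC-12: ΔF = 0.00032 × (548 − 4) = 0.00032 × 544 = 0.1741 W/m².
Total ΔF = 2.5965 + 1.1118 + 0.4512 + 0.1741 = 4.3336 W/m².
ΔT = λ ΔF = 0.74 × 4.33 = 3.2042 K.

ΔF = 4.33 W/m²; ΔT = 3.2 K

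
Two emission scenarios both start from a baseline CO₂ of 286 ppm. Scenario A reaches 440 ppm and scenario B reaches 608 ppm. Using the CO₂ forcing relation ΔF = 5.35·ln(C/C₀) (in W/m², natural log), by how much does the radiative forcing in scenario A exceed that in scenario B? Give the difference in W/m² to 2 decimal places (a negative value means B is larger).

ΔF_A = 5.35 ln(440/286) = 5.35 × 0.43078 = 2.3047 W/m².
ΔF_B = 5.35 ln(608/286) = 5.35 × 0.75418 = 4.0349 W/m².
Difference: 2.3047 − 4.0349 = -1.7302 W/m².
(Equivalently, ΔF_A − ΔF_B = 5.35 ln(440/608) = 5.35 × -0.32340 = -1.7302 W/m².)

ΔF_A − ΔF_B = -1.73 W/m²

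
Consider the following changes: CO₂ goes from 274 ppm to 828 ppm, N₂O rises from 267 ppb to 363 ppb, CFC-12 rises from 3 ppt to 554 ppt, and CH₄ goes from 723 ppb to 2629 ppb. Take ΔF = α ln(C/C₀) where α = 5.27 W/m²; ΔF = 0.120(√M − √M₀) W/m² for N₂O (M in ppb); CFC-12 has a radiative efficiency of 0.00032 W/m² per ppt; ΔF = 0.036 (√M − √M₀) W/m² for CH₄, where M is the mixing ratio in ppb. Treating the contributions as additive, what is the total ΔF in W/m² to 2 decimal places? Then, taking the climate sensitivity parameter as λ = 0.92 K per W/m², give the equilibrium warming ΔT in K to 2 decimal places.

CO₂: 5.27 × ln(828/274) = 5.27 × ln(3.02190) = 5.27 × 1.10589 = 5.8280 W/m².
N₂O: 0.120 × (√363 − √267) = 0.120 × (19.0526 − 16.3401) = 0.120 × 2.7125 = 0.3255 W/m².
CFC-12: ΔF = 0.00032 × (554 − 3) = 0.00032 × 551 = 0.1763 W/m².
CH₄: 0.036 × (√2629 − √723) = 0.036 × (51.2738 − 26.8887) = 0.036 × 24.3851 = 0.8779 W/m².
Total ΔF = 5.8280 + 0.3255 + 0.1763 + 0.8779 = 7.2077 W/m².
ΔT = λ ΔF = 0.92 × 7.21 = 6.6332 K.

ΔF = 7.21 W/m²; ΔT = 6.63 K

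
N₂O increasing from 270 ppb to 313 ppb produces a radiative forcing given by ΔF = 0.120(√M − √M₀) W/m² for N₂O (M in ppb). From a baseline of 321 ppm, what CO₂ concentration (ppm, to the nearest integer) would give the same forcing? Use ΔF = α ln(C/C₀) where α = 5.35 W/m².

C ≈ 330 ppm

N₂O forcing: 0.120 × (√313 − √270) = 0.120 × (17.6918 − 16.4317) = 0.120 × 1.2601 = 0.15121 W/m².
Set 5.35 ln(C/321) = 0.15121: ln(C/321) = 0.15121/5.35 = 0.02826, so C = 321 × e^0.02826 = 321 × 1.02866 = 330.20 ppm.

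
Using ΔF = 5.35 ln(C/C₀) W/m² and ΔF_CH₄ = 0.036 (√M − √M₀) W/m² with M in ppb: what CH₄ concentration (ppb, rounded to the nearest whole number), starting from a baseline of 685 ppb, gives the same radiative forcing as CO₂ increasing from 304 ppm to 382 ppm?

M ≈ 3614 ppb

CO₂ forcing: 5.35 × ln(382/304) = 5.35 × 0.228393 = 1.22190 W/m².
Set 0.036(√M − √685) = 1.22190: √M = 1.22190/0.036 + √685 = 33.9417 + 26.1725 = 60.1142.
M = (60.1142)² = 3613.72 ppb.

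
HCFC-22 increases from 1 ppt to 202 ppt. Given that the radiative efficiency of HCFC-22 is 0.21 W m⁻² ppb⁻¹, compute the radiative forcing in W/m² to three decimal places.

HCFC-22: Δ = 202 − 1 = 201 ppt = 0.201 ppb; ΔF = 0.21 × 0.201 = 0.0422 W/m².

ΔF = 0.042 W/m²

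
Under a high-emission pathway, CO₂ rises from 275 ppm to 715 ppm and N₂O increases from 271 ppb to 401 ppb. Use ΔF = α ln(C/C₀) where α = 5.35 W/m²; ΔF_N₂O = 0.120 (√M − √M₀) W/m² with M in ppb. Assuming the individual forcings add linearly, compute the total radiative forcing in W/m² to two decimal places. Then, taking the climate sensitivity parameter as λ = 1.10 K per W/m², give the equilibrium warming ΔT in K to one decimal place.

CO₂: 5.35 × ln(715/275) = 5.35 × ln(2.60000) = 5.35 × 0.95551 = 5.1120 W/m².
N₂O: 0.120 × (√401 − √271) = 0.120 × (20.0250 − 16.4621) = 0.120 × 3.5629 = 0.4275 W/m².
Total ΔF = 5.1120 + 0.4275 = 5.5395 W/m².
ΔT = λ ΔF = 1.10 × 5.54 = 6.0940 K.

ΔF = 5.54 W/m²; ΔT = 6.1 K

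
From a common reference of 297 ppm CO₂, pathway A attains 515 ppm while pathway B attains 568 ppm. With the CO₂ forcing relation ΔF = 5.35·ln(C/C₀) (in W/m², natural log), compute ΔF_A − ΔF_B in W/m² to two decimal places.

ΔF_A = 5.35 ln(515/297) = 5.35 × 0.55043 = 2.9448 W/m².
ΔF_B = 5.35 ln(568/297) = 5.35 × 0.64839 = 3.4689 W/m².
Difference: 2.9448 − 3.4689 = -0.5241 W/m².

ΔF_A − ΔF_B = -0.52 W/m²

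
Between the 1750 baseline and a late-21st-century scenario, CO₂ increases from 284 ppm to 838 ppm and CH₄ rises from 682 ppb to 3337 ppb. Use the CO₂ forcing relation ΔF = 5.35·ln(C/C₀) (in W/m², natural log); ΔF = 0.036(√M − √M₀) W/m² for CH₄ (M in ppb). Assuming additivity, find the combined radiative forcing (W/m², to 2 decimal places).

ΔF = 6.93 W/m²

CO₂: 5.35 × ln(838/284) = 5.35 × ln(2.95070) = 5.35 × 1.08204 = 5.7889 W/m².
CH₄: 0.036 × (√3337 − √682) = 0.036 × (57.7668 − 26.1151) = 0.036 × 31.6517 = 1.1395 W/m².
Total ΔF = 5.7889 + 1.1395 = 6.9284 W/m².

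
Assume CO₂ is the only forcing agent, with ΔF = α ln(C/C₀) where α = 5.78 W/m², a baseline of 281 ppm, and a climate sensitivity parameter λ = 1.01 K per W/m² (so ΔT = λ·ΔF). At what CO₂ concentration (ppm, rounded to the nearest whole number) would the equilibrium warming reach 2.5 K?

Required forcing: ΔF = ΔT/λ = 2.5/1.01 = 2.4752 W/m².
Then ln(C/281) = ΔF/5.78 = 2.4752/5.78 = 0.42824.
So C = 281 × e^0.42824 = 281 × 1.53455 = 431.21 ppm.

C ≈ 431 ppm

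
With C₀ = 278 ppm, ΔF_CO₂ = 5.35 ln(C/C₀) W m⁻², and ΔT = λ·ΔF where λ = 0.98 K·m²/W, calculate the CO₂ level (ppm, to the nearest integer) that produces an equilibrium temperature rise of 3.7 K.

Required forcing: ΔF = ΔT/λ = 3.7/0.98 = 3.7755 W/m².
Then ln(C/278) = ΔF/5.35 = 3.7755/5.35 = 0.70570.
So C = 278 × e^0.70570 = 278 × 2.02526 = 563.02 ppm.

C ≈ 563 ppm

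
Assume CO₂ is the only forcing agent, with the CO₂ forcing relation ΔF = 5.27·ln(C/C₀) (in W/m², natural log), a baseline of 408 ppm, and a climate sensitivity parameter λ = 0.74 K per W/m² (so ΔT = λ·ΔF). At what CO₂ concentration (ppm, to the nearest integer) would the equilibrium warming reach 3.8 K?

C ≈ 1081 ppm

Required forcing: ΔF = ΔT/λ = 3.8/0.74 = 5.1351 W/m².
Then ln(C/408) = ΔF/5.27 = 5.1351/5.27 = 0.97440.
So C = 408 × e^0.97440 = 408 × 2.64958 = 1081.03 ppm.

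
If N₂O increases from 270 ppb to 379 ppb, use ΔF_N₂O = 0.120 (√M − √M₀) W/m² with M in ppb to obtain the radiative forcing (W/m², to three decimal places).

N₂O: 0.120 × (√379 − √270) = 0.120 × (19.4679 − 16.4317) = 0.120 × 3.0362 = 0.3643 W/m².

ΔF = 0.364 W/m²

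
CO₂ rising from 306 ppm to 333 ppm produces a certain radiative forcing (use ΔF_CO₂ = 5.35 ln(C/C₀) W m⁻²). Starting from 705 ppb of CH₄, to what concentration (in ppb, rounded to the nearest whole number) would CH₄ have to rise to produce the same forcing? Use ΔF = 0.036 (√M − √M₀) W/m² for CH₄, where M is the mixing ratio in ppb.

M ≈ 1530 ppb

CO₂ forcing: 5.35 × ln(333/306) = 5.35 × 0.084557 = 0.45238 W/m².
Set 0.036(√M − √705) = 0.45238: √M = 0.45238/0.036 + √705 = 12.5661 + 26.5518 = 39.1179.
M = (39.1179)² = 1530.21 ppb.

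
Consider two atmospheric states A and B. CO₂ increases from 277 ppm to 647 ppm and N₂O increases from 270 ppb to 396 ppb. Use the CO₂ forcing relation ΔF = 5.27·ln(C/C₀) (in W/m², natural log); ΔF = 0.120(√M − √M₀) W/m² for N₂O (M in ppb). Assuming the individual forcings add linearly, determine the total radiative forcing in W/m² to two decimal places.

CO₂: 5.27 × ln(647/277) = 5.27 × ln(2.33574) = 5.27 × 0.84833 = 4.4707 W/m².
N₂O: 0.120 × (√396 − √270) = 0.120 × (19.8997 − 16.4317) = 0.120 × 3.4680 = 0.4162 W/m².
Total ΔF = 4.4707 + 0.4162 = 4.8869 W/m².

ΔF = 4.89 W/m²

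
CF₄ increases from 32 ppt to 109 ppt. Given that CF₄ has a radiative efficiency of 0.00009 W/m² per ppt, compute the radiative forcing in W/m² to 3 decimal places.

ΔF = 0.007 W/m²

CF₄: ΔF = 0.00009 × (109 − 32) = 0.00009 × 77 = 0.0069 W/m².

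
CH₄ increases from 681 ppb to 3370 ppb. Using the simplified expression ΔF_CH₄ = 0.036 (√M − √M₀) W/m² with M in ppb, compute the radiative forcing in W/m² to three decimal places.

CH₄: 0.036 × (√3370 − √681) = 0.036 × (58.0517 − 26.0960) = 0.036 × 31.9557 = 1.1504 W/m².

ΔF = 1.150 W/m²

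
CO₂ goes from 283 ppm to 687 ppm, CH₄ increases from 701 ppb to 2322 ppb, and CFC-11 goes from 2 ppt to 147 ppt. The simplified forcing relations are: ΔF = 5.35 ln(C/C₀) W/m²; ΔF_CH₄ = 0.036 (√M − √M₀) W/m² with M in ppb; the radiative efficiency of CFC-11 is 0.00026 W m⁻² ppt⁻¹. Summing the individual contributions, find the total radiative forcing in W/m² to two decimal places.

CO₂: 5.35 × ln(687/283) = 5.35 × ln(2.42756) = 5.35 × 0.88689 = 4.7449 W/m².
CH₄: 0.036 × (√2322 − √701) = 0.036 × (48.1871 − 26.4764) = 0.036 × 21.7107 = 0.7816 W/m².
CFC-11: ΔF = 0.00026 × (147 − 2) = 0.00026 × 145 = 0.0377 W/m².
Total ΔF = 4.7449 + 0.7816 + 0.0377 = 5.5642 W/m².

ΔF = 5.56 W/m²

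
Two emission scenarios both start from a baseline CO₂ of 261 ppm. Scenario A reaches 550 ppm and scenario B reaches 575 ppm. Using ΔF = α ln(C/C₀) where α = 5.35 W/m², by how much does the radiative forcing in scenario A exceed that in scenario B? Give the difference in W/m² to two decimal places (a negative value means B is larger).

ΔF_A − ΔF_B = -0.24 W/m²

ΔF_A = 5.35 ln(550/261) = 5.35 × 0.74540 = 3.9879 W/m².
ΔF_B = 5.35 ln(575/261) = 5.35 × 0.78985 = 4.2257 W/m².
Difference: 3.9879 − 4.2257 = -0.2378 W/m².
(Equivalently, ΔF_A − ΔF_B = 5.35 ln(550/575) = 5.35 × -0.04445 = -0.2378 W/m².)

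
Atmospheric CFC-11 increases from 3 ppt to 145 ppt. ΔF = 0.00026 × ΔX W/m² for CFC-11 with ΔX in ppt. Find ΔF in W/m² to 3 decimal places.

CFC-11: ΔF = 0.00026 × (145 − 3) = 0.00026 × 142 = 0.0369 W/m².

ΔF = 0.037 W/m²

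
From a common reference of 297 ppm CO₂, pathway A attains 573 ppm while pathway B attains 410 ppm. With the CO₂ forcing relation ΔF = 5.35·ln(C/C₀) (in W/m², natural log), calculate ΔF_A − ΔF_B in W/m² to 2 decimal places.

ΔF_A − ΔF_B = 1.79 W/m²

ΔF_A = 5.35 ln(573/297) = 5.35 × 0.65715 = 3.5158 W/m².
ΔF_B = 5.35 ln(410/297) = 5.35 × 0.32243 = 1.7250 W/m².
Difference: 3.5158 − 1.7250 = 1.7908 W/m².
(Equivalently, ΔF_A − ΔF_B = 5.35 ln(573/410) = 5.35 × 0.33473 = 1.7908 W/m².)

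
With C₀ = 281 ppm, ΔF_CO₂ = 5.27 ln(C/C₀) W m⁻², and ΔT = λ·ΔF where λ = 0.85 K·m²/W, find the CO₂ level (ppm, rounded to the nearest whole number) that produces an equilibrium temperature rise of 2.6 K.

Required forcing: ΔF = ΔT/λ = 2.6/0.85 = 3.0588 W/m².
Then ln(C/281) = ΔF/5.27 = 3.0588/5.27 = 0.58042.
So C = 281 × e^0.58042 = 281 × 1.78679 = 502.09 ppm.

C ≈ 502 ppm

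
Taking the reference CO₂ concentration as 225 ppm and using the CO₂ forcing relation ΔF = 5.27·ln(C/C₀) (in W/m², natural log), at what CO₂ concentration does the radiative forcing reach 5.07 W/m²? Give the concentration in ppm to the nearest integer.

C ≈ 589 ppm

Set 5.27 ln(C/225) = 5.07, so ln(C/225) = 5.07/5.27 = 0.96205.
Then C/225 = e^0.96205 = 2.61706, giving C = 225 × 2.61706 = 588.84 ppm.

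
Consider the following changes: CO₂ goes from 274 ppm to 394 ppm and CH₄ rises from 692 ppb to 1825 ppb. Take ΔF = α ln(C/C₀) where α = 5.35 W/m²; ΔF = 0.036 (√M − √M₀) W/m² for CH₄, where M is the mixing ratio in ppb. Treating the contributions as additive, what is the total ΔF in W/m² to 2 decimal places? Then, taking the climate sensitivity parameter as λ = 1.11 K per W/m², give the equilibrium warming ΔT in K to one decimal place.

CO₂: 5.35 × ln(394/274) = 5.35 × ln(1.43796) = 5.35 × 0.36323 = 1.9433 W/m².
CH₄: 0.036 × (√1825 − √692) = 0.036 × (42.7200 − 26.3059) = 0.036 × 16.4141 = 0.5909 W/m².
Total ΔF = 1.9433 + 0.5909 = 2.5342 W/m².
ΔT = λ ΔF = 1.11 × 2.53 = 2.8083 K.

ΔF = 2.53 W/m²; ΔT = 2.8 K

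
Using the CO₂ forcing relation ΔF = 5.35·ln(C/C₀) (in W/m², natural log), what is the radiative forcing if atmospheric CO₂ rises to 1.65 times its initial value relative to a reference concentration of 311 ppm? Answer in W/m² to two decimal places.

Because the forcing depends only on the ratio C/C₀, the initial concentration does not enter.
ΔF = 5.35 × ln(1.65) = 5.35 × 0.50078 = 2.6792 W/m².

ΔF = 2.68 W/m²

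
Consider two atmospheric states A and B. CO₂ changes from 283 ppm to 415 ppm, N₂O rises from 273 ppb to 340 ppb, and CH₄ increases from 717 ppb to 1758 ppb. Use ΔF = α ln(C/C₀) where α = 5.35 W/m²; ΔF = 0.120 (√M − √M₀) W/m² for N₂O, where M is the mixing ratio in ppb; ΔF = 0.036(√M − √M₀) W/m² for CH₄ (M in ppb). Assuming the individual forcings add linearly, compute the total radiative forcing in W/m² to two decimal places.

CO₂: 5.35 × ln(415/283) = 5.35 × ln(1.46643) = 5.35 × 0.38283 = 2.0481 W/m².
N₂O: 0.120 × (√340 − √273) = 0.120 × (18.4391 − 16.5227) = 0.120 × 1.9164 = 0.2300 W/m².
CH₄: 0.036 × (√1758 − √717) = 0.036 × (41.9285 − 26.7769) = 0.036 × 15.1516 = 0.5455 W/m².
Total ΔF = 2.0481 + 0.2300 + 0.5455 = 2.8236 W/m².

ΔF = 2.82 W/m²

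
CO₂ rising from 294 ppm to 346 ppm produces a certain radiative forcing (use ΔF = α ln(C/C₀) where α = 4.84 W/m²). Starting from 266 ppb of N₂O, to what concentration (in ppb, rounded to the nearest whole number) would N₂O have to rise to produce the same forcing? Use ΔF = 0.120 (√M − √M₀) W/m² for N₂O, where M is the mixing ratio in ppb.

M ≈ 523 ppb

CO₂ forcing: 4.84 × ln(346/294) = 4.84 × 0.162859 = 0.78824 W/m².
Set 0.120(√M − √266) = 0.78824: √M = 0.78824/0.120 + √266 = 6.5687 + 16.3095 = 22.8782.
M = (22.8782)² = 523.41 ppb.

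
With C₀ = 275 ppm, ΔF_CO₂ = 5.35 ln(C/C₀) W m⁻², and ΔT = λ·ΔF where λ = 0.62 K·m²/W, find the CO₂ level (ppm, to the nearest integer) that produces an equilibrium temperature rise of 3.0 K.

C ≈ 679 ppm

Required forcing: ΔF = ΔT/λ = 3.0/0.62 = 4.8387 W/m².
Then ln(C/275) = ΔF/5.35 = 4.8387/5.35 = 0.90443.
So C = 275 × e^0.90443 = 275 × 2.47052 = 679.39 ppm.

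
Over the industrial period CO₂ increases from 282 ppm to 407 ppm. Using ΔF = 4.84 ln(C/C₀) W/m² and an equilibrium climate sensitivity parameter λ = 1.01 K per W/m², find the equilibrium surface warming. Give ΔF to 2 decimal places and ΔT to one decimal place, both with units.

CO₂: 4.84 × ln(407/282) = 4.84 × ln(1.44326) = 4.84 × 0.36690 = 1.7758 W/m².
ΔT = λ ΔF = 1.01 × 1.78 = 1.7978 K.

ΔF = 1.78 W/m²; ΔT = 1.8 K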